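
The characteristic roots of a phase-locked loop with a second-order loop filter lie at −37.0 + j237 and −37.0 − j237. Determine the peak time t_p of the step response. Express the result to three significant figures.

t_p ≈ 0.0133 s

t_p = π/ω_d with ω_d = 237 (the imaginary part), so t_p = 0.0133 s.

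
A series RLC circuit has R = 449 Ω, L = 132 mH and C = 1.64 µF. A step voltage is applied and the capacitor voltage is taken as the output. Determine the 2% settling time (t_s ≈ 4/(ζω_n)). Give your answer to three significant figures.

t_s ≈ 0.00235 s

For a series RLC circuit (capacitor voltage as output), ω_n = 1/√(LC) = 1/√(132 mH · 1.64 µF) = 2150 rad/s.
ζ = (R/2)·√(C/L) = (449/2)·√(1.64 µF/132 mH) = 0.791.
t_s ≈ 4/(ζω_n) = 0.00235 s.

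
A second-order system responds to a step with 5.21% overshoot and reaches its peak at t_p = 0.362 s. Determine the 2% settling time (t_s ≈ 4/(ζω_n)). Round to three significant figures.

ζ from %OS: ζ = |ln 0.0521|/√(π²+ln²0.0521) = 0.685.
t_p = π/ω_d ⇒ ω_d = 8.68 rad/s; then ω_n = ω_d/√(1−ζ²) = 11.9 rad/s.
t_s ≈ 4/(ζω_n) = 4/(0.685·11.9) = 0.490 s.

t_s ≈ 0.490 s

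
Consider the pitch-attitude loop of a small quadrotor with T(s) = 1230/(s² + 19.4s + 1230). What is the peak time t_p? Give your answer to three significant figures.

Comparing the denominator to s² + 2ζω_n s + ω_n²: ω_n = √1230 = 35.1 rad/s, and 2ζω_n = 19.4 so ζ = 19.4/(2·35.1) = 0.277.
The damped frequency ω_d = ω_n√(1−ζ²) = 33.7 rad/s. Then t_p = π/ω_d = 0.0932 s.

t_p ≈ 0.0932 s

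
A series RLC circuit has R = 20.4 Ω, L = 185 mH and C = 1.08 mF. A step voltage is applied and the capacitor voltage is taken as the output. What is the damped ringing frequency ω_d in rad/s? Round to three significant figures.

ω_d ≈ 44.3 rad/s

For a series RLC circuit (capacitor voltage as output), ω_n = 1/√(LC) = 1/√(185 mH · 1.08 mF) = 70.7 rad/s.
ζ = (R/2)·√(C/L) = (20.4/2)·√(1.08 mF/185 mH) = 0.779.
The damped frequency ω_d = ω_n√(1−ζ²) = 44.3 rad/s.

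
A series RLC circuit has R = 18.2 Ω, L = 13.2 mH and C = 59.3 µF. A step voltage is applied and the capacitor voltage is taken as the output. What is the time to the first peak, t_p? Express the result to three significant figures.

For a series RLC circuit (capacitor voltage as output), ω_n = 1/√(LC) = 1/√(13.2 mH · 59.3 µF) = 1130 rad/s.
ζ = (R/2)·√(C/L) = (18.2/2)·√(59.3 µF/13.2 mH) = 0.610.
The damped frequency ω_d = ω_n√(1−ζ²) = 896 rad/s. t_p = π/ω_d = 0.00351 s.

t_p ≈ 0.00351 s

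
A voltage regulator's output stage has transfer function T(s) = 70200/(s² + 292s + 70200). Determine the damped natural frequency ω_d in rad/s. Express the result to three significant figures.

ω_d ≈ 221 rad/s

Comparing the denominator to s² + 2ζω_n s + ω_n²: ω_n = √70200 = 265 rad/s, and 2ζω_n = 292 so ζ = 292/(2·265) = 0.551.
The damped frequency ω_d = ω_n√(1−ζ²) = 221 rad/s.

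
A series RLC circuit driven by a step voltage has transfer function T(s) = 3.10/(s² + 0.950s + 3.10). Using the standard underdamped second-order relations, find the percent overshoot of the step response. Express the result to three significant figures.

%OS ≈ 41.5%

Comparing the denominator to s² + 2ζω_n s + ω_n²: ω_n = √3.10 = 1.76 rad/s, and 2ζω_n = 0.950 so ζ = 0.950/(2·1.76) = 0.270.
%OS = 100 e^{−πζ/√(1−ζ²)} with ζ = 0.270 gives 41.5%.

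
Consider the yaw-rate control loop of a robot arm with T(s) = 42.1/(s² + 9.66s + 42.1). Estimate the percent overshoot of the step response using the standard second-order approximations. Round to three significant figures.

%OS ≈ 3.01%

Matching coefficients with s² + 2ζω_n s + ω_n² gives ω_n² = 42.1 ⇒ ω_n = 6.49 rad/s, and ζ = 9.66/(2ω_n) = 0.744.
%OS = 100·exp(−πζ/√(1−ζ²)) = 3.01%.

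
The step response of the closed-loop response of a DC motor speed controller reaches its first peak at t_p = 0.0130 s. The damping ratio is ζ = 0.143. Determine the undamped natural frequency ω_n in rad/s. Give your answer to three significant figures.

ω_n ≈ 244 rad/s

Peak time t_p = π/ω_d, so ω_d = π/t_p = π/0.0130 = 242 rad/s.
ω_n = ω_d/√(1−ζ²) = 242/√0.980 = 244 rad/s.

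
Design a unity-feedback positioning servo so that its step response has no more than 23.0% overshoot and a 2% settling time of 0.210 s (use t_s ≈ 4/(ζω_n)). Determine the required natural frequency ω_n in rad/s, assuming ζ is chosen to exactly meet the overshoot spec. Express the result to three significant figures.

ω_n ≈ 45.0 rad/s

From %OS = 100·exp(−πζ/√(1−ζ²)), invert to get ζ = −ln(OS)/√(π² + ln²(OS)) with OS = 0.230.
−ln 0.230 = 1.470, so ζ = 1.470/√(π² + 2.160) = 0.424.
From t_s ≈ 4/(ζω_n): ω_n = 4/(ζ·t_s) = 4/(0.424·0.210) = 45.0 rad/s.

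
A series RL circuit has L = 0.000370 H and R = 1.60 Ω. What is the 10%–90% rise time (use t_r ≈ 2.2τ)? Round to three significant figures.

t_r ≈ 0.000509 s

τ = L/R = 0.000370/1.60 = 0.000231 s.
t_r ≈ 2.2τ = 0.000509 s.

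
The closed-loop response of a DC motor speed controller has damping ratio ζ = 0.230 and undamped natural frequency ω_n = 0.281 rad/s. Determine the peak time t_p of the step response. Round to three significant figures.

The damped frequency is ω_d = ω_n√(1−ζ²) = 0.281·√(1−0.0529) = 0.273 rad/s.
Peak time t_p = π/ω_d = π/0.273 = 11.5 s.

t_p ≈ 11.5 s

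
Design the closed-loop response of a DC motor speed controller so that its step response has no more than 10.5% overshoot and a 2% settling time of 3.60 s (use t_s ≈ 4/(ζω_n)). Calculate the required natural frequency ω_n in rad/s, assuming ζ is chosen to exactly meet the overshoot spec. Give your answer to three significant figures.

Inverting the overshoot relation: ζ = |ln 0.105|/√(π² + ln²0.105) = 0.583.
Then ω_n = 4/(ζ t_s) = 4/(0.583 × 3.60) = 1.91 rad/s.

ω_n ≈ 1.91 rad/s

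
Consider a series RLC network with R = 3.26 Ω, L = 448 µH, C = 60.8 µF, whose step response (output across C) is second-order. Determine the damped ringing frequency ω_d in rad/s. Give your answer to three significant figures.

For a series RLC circuit (capacitor voltage as output), ω_n = 1/√(LC) = 1/√(448 µH · 60.8 µF) = 6060 rad/s.
ζ = (R/2)·√(C/L) = (3.26/2)·√(60.8 µF/448 µH) = 0.600.
ω_d = 6060·√(1 − 0.600²) = 4850 rad/s.

ω_d ≈ 4850 rad/s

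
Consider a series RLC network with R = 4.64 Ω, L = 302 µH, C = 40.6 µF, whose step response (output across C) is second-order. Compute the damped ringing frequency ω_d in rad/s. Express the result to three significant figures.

For a series RLC circuit (capacitor voltage as output), ω_n = 1/√(LC) = 1/√(302 µH · 40.6 µF) = 9030 rad/s.
ζ = (R/2)·√(C/L) = (4.64/2)·√(40.6 µF/302 µH) = 0.851.
ω_d = 9030·√(1 − 0.851²) = 4750 rad/s.

ω_d ≈ 4750 rad/s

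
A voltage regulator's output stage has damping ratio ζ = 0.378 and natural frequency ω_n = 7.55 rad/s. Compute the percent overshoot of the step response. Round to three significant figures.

For an underdamped second-order system, %OS = 100·exp(−πζ/√(1−ζ²)).
πζ/√(1−ζ²) = π·0.378/√(1−0.143) = 1.283, so %OS = 100·e^(−1.283) = 27.7%.

%OS ≈ 27.7%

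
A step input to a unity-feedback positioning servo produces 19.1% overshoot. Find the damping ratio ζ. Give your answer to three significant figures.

ζ ≈ 0.466

From %OS = 100·exp(−πζ/√(1−ζ²)), invert to get ζ = −ln(OS)/√(π² + ln²(OS)) with OS = 0.191.
−ln 0.191 = 1.655, so ζ = 1.655/√(π² + 2.741) = 0.466.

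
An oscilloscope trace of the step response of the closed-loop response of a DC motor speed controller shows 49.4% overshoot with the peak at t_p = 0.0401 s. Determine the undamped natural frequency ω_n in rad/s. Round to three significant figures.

ζ from %OS: ζ = |ln 0.494|/√(π²+ln²0.494) = 0.219.
t_p = π/ω_d ⇒ ω_d = 78.3 rad/s; then ω_n = ω_d/√(1−ζ²) = 80.3 rad/s.

ω_n ≈ 80.3 rad/s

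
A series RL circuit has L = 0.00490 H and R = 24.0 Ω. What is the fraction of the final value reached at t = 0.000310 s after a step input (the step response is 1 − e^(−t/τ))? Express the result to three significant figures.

τ = L/R = 0.00490/24.0 = 0.000204 s.
y(t)/y_∞ = 1 − e^(−t/τ) = 1 − e^(−0.000310/0.000204) = 1 − e^(−1.52) = 0.781.

y/y_∞ ≈ 0.781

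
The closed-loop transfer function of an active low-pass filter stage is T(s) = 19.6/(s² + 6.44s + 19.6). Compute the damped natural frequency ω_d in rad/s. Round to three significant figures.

ω_d ≈ 3.04 rad/s

Comparing the denominator to s² + 2ζω_n s + ω_n²: ω_n = √19.6 = 4.43 rad/s, and 2ζω_n = 6.44 so ζ = 6.44/(2·4.43) = 0.727.
ω_d = 4.43·√(1 − 0.727²) = 3.04 rad/s.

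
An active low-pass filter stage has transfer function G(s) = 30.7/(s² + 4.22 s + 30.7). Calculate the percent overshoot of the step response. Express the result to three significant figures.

ω_n = √30.7 = 5.54 rad/s; ζ = 4.22/(2·5.54) = 0.381.
Overshoot: exp(−π·0.381/√(1−0.381²)) = 0.274, i.e. 27.4%.

%OS ≈ 27.4%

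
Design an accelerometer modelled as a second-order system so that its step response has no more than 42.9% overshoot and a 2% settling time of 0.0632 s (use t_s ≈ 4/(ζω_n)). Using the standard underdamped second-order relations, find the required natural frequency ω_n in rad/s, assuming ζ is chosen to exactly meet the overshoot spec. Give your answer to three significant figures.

ω_n ≈ 243 rad/s

ζ = −ln(OS)/√(π² + (ln OS)²). With OS = 0.429, ln OS = −0.8463 and ζ = 0.8463/3.254 = 0.260.
Then ω_n = 4/(ζ t_s) = 4/(0.260 × 0.0632) = 243 rad/s.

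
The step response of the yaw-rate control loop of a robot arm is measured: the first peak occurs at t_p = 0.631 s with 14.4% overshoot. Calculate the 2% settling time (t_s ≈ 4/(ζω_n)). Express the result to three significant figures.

ζ from %OS: ζ = |ln 0.144|/√(π²+ln²0.144) = 0.525.
From t_p = π/ω_d, ω_d = π/0.631 = 4.98 rad/s, so ω_n = ω_d/√(1−ζ²) = 5.85 rad/s.
t_s ≈ 4/(ζω_n) = 4/(0.525·5.85) = 1.30 s.

t_s ≈ 1.30 s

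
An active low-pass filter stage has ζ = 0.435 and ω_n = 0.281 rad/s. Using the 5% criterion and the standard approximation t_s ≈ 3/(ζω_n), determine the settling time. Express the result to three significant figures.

t_s ≈ 3/(ζω_n) = 3/(0.435 × 0.281) = 24.5 s.

t_s ≈ 24.5 s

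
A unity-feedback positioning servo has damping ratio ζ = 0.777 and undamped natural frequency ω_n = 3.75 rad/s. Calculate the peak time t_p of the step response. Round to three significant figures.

The damped frequency is ω_d = ω_n√(1−ζ²) = 3.75·√(1−0.604) = 2.36 rad/s.
Peak time t_p = π/ω_d = π/2.36 = 1.33 s.

t_p ≈ 1.33 s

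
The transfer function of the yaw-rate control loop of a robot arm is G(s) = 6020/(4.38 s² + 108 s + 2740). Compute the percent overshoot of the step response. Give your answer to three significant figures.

%OS ≈ 16.9%

Dividing through by 4.38: denominator becomes s² + 24.66 s + 625.6.
So ω_n = √625.6 = 25.0 rad/s and ζ = 24.66/(2·25.0) = 0.493.
%OS = 100·exp(−πζ/√(1−ζ²)) = 16.9%.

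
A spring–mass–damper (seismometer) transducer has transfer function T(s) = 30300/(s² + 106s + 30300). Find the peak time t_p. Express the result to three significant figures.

Matching coefficients with s² + 2ζω_n s + ω_n² gives ω_n² = 30300 ⇒ ω_n = 174 rad/s, and ζ = 106/(2ω_n) = 0.304.
The damped frequency ω_d = ω_n√(1−ζ²) = 166 rad/s. Then t_p = π/ω_d = 0.0189 s.

t_p ≈ 0.0189 s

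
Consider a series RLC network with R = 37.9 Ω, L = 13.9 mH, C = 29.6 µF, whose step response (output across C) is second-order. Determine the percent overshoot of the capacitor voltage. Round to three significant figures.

%OS ≈ 0.347%

For a series RLC circuit (capacitor voltage as output), ω_n = 1/√(LC) = 1/√(13.9 mH · 29.6 µF) = 1560 rad/s.
ζ = (R/2)·√(C/L) = (37.9/2)·√(29.6 µF/13.9 mH) = 0.874.
%OS = 100·exp(−πζ/√(1−ζ²)) = 0.347%.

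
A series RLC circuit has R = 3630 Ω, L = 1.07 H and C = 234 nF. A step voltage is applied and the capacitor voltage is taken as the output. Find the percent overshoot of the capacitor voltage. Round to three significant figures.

%OS ≈ 0.645%

For a series RLC circuit (capacitor voltage as output), ω_n = 1/√(LC) = 1/√(1.07 H · 234 nF) = 2000 rad/s.
ζ = (R/2)·√(C/L) = (3630/2)·√(234 nF/1.07 H) = 0.849.
%OS = 100·exp(−πζ/√(1−ζ²)) = 0.645%.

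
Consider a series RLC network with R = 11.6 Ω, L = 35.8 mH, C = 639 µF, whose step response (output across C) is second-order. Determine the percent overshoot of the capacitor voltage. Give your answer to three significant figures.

For a series RLC circuit (capacitor voltage as output), ω_n = 1/√(LC) = 1/√(35.8 mH · 639 µF) = 209 rad/s.
ζ = (R/2)·√(C/L) = (11.6/2)·√(639 µF/35.8 mH) = 0.775.
%OS = 100·exp(−πζ/√(1−ζ²)) = 2.13%.

%OS ≈ 2.13%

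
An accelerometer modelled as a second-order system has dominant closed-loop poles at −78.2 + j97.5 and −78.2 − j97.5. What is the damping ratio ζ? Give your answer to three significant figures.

With σ = 78.2, ω_d = 97.5: ω_n = √(σ²+ω_d²) = 125 rad/s, ζ = σ/ω_n = 0.626.

ζ ≈ 0.626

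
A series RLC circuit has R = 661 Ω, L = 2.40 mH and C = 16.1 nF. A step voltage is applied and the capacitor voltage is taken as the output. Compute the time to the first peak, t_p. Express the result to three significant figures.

For a series RLC circuit (capacitor voltage as output), ω_n = 1/√(LC) = 1/√(2.40 mH · 16.1 nF) = 161000 rad/s.
ζ = (R/2)·√(C/L) = (661/2)·√(16.1 nF/2.40 mH) = 0.856.
ω_d = 161000·√(1 − 0.856²) = 83200 rad/s. t_p = π/ω_d = 0.0000378 s.

t_p ≈ 0.0000378 s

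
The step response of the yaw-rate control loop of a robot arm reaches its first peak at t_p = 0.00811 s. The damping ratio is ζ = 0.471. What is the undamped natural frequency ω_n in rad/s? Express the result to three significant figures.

ω_n ≈ 439 rad/s

Peak time t_p = π/ω_d, so ω_d = π/t_p = π/0.00811 = 387 rad/s.
ω_n = ω_d/√(1−ζ²) = 387/√0.778 = 439 rad/s.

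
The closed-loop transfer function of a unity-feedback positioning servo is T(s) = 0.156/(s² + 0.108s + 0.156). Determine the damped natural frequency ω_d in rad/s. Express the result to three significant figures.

ω_d ≈ 0.391 rad/s

Matching coefficients with s² + 2ζω_n s + ω_n² gives ω_n² = 0.156 ⇒ ω_n = 0.395 rad/s, and ζ = 0.108/(2ω_n) = 0.137.
The damped frequency ω_d = ω_n√(1−ζ²) = 0.391 rad/s.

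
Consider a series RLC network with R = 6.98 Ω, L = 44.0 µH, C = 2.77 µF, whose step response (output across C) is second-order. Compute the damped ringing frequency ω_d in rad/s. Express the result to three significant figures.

ω_d ≈ 43700 rad/s

For a series RLC circuit (capacitor voltage as output), ω_n = 1/√(LC) = 1/√(44.0 µH · 2.77 µF) = 90600 rad/s.
ζ = (R/2)·√(C/L) = (6.98/2)·√(2.77 µF/44.0 µH) = 0.876.
ω_d = ω_n√(1−ζ²) = 43700 rad/s.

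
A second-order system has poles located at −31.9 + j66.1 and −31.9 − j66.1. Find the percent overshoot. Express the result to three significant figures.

%OS ≈ 22.0%

|pole| = ω_n = √(31.9² + 66.1²) = 73.4 rad/s; ζ = cos θ = σ/ω_n = 0.435.
%OS = 100·exp(−πζ/√(1−ζ²)) = 22.0%.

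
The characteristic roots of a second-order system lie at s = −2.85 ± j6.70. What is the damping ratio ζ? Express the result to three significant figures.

|pole| = ω_n = √(2.85² + 6.70²) = 7.28 rad/s; ζ = cos θ = σ/ω_n = 0.391.

ζ ≈ 0.391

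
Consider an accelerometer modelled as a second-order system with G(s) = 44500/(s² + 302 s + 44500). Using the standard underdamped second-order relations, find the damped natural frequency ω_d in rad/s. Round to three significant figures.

Comparing the denominator to s² + 2ζω_n s + ω_n²: ω_n = √44500 = 211 rad/s, and 2ζω_n = 302 so ζ = 302/(2·211) = 0.716.
ω_d = 211·√(1 − 0.716²) = 147 rad/s.

ω_d ≈ 147 rad/s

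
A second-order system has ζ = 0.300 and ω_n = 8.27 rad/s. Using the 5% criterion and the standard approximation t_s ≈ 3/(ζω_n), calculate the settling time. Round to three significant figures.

t_s ≈ 3/(ζω_n) = 3/(0.300 × 8.27) = 1.21 s.

t_s ≈ 1.21 s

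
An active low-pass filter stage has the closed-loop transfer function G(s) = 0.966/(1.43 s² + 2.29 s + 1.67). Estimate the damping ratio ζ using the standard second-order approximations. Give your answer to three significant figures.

Dividing through by 1.43: denominator becomes s² + 1.601 s + 1.168.
So ω_n = √1.168 = 1.08 rad/s and ζ = 1.601/(2·1.08) = 0.741.

ζ ≈ 0.741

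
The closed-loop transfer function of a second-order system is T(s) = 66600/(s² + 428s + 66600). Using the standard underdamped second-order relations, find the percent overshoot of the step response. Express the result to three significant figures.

ω_n = √66600 = 258 rad/s; ζ = 428/(2·258) = 0.829.
%OS = 100·exp(−πζ/√(1−ζ²)) = 0.946%.

%OS ≈ 0.946%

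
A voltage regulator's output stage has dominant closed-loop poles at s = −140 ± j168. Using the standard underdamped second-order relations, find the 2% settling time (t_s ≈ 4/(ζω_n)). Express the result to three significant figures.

t_s ≈ 0.0286 s

For poles at −σ ± jω_d, ζω_n = σ = 140, so t_s ≈ 4/σ = 0.0286 s.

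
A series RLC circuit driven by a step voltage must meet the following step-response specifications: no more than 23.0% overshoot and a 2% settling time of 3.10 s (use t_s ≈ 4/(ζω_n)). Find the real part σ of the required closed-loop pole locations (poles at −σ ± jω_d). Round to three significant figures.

The settling-time spec alone fixes σ = ζω_n = 4/t_s = 4/3.10 = 1.29.
(Overshoot then fixes ζ = 0.424 and hence ω_d = σ·√(1−ζ²)/ζ = 2.76 rad/s.)

σ ≈ 1.29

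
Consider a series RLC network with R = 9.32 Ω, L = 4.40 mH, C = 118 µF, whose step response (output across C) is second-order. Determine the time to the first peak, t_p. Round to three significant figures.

t_p ≈ 0.00350 s

For a series RLC circuit (capacitor voltage as output), ω_n = 1/√(LC) = 1/√(4.40 mH · 118 µF) = 1390 rad/s.
ζ = (R/2)·√(C/L) = (9.32/2)·√(118 µF/4.40 mH) = 0.763.
ω_d = ω_n√(1−ζ²) = 897 rad/s. t_p = π/ω_d = 0.00350 s.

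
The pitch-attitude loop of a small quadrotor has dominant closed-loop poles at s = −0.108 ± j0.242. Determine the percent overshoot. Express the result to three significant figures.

|pole| = ω_n = √(0.108² + 0.242²) = 0.265 rad/s; ζ = cos θ = σ/ω_n = 0.408.
%OS = 100·exp(−πζ/√(1−ζ²)) = 24.6%.

%OS ≈ 24.6%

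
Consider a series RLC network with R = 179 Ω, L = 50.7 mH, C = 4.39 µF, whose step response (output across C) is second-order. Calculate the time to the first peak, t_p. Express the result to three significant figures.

For a series RLC circuit (capacitor voltage as output), ω_n = 1/√(LC) = 1/√(50.7 mH · 4.39 µF) = 2120 rad/s.
ζ = (R/2)·√(C/L) = (179/2)·√(4.39 µF/50.7 mH) = 0.833.
ω_d = ω_n√(1−ζ²) = 1170 rad/s. t_p = π/ω_d = 0.00268 s.

t_p ≈ 0.00268 s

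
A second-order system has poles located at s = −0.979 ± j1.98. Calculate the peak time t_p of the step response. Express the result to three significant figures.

t_p = π/ω_d with ω_d = 1.98 (the imaginary part), so t_p = 1.59 s.

t_p ≈ 1.59 s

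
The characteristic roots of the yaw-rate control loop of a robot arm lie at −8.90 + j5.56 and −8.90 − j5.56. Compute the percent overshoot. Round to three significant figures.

|pole| = ω_n = √(8.90² + 5.56²) = 10.5 rad/s; ζ = cos θ = σ/ω_n = 0.848.
%OS = 100·exp(−πζ/√(1−ζ²)) = 0.655%.

%OS ≈ 0.655%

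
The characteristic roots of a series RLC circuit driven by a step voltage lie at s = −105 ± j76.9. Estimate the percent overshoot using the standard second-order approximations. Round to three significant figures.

%OS ≈ 1.37%

|pole| = ω_n = √(105² + 76.9²) = 130 rad/s; ζ = cos θ = σ/ω_n = 0.807.
%OS = 100·exp(−πζ/√(1−ζ²)) = 1.37%.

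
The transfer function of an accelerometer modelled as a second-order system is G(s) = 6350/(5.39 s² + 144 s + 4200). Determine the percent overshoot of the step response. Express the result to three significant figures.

%OS ≈ 18.0%

Dividing through by 5.39: denominator becomes s² + 26.72 s + 779.2.
So ω_n = √779.2 = 27.9 rad/s and ζ = 26.72/(2·27.9) = 0.479.
%OS = 100 e^{−πζ/√(1−ζ²)} with ζ = 0.479 gives 18.0%.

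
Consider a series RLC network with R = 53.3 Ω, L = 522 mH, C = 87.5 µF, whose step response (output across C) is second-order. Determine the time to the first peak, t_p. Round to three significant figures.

For a series RLC circuit (capacitor voltage as output), ω_n = 1/√(LC) = 1/√(522 mH · 87.5 µF) = 148 rad/s.
ζ = (R/2)·√(C/L) = (53.3/2)·√(87.5 µF/522 mH) = 0.345.
The damped frequency ω_d = ω_n√(1−ζ²) = 139 rad/s. t_p = π/ω_d = 0.0226 s.

t_p ≈ 0.0226 s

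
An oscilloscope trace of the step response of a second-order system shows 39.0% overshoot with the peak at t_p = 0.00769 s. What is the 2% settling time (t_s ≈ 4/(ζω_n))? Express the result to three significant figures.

t_s ≈ 0.0327 s

The overshoot fixes ζ = −ln(OS)/√(π²+ln²(OS)) = 0.287.
t_p = π/ω_d ⇒ ω_d = 409 rad/s; then ω_n = ω_d/√(1−ζ²) = 426 rad/s.
t_s ≈ 4/(ζω_n) = 4/(0.287·426) = 0.0327 s.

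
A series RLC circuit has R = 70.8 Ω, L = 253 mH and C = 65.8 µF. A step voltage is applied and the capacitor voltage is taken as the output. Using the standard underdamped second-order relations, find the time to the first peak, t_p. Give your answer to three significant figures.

t_p ≈ 0.0156 s

For a series RLC circuit (capacitor voltage as output), ω_n = 1/√(LC) = 1/√(253 mH · 65.8 µF) = 245 rad/s.
ζ = (R/2)·√(C/L) = (70.8/2)·√(65.8 µF/253 mH) = 0.571.
ω_d = 245·√(1 − 0.571²) = 201 rad/s. t_p = π/ω_d = 0.0156 s.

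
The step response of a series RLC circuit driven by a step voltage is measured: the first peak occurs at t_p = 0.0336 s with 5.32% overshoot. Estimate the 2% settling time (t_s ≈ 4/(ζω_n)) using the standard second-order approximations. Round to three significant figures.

t_s ≈ 0.0458 s

From the overshoot, ζ = −ln(OS)/√(π²+ln²(OS)) = 0.683.
From t_p = π/ω_d, ω_d = π/0.0336 = 93.5 rad/s, so ω_n = ω_d/√(1−ζ²) = 128 rad/s.
t_s ≈ 4/(ζω_n) = 4/(0.683·128) = 0.0458 s.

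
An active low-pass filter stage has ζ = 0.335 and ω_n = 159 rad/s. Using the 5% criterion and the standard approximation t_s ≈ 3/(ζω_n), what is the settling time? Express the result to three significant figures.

t_s ≈ 0.0563 s

t_s ≈ 3/(ζω_n) = 3/(0.335 × 159) = 0.0563 s.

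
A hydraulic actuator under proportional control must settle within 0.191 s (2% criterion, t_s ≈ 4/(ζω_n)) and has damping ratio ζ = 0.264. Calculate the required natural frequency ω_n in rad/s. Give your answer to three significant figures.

ω_n ≈ 79.3 rad/s

Rearranging t_s ≈ 4/(ζω_n) gives ω_n = 4/(ζ·t_s) = 4/(0.264 × 0.191) = 79.3 rad/s.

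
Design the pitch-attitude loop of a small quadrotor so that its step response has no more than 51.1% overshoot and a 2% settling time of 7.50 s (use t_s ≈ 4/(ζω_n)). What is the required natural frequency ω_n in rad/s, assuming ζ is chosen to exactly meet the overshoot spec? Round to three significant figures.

ω_n ≈ 2.55 rad/s

ζ = −ln(OS)/√(π² + (ln OS)²). With OS = 0.511, ln OS = −0.6714 and ζ = 0.6714/3.213 = 0.209.
Then ω_n = 4/(ζ t_s) = 4/(0.209 × 7.50) = 2.55 rad/s.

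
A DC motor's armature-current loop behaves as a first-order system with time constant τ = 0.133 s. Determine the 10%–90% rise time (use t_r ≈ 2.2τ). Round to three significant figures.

t_r ≈ 0.293 s

t_r ≈ 2.2τ = 0.293 s.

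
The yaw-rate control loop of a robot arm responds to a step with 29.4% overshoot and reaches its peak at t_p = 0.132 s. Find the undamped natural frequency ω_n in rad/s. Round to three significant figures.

ω_n ≈ 25.5 rad/s

The overshoot fixes ζ = −ln(OS)/√(π²+ln²(OS)) = 0.363.
t_p = π/ω_d ⇒ ω_d = 23.8 rad/s; then ω_n = ω_d/√(1−ζ²) = 25.5 rad/s.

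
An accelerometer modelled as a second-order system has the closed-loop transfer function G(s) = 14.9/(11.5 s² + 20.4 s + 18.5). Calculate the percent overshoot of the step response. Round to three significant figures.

Dividing through by 11.5: denominator becomes s² + 1.774 s + 1.609.
So ω_n = √1.609 = 1.27 rad/s and ζ = 1.774/(2·1.27) = 0.699.
Overshoot: exp(−π·0.699/√(1−0.699²)) = 0.0463, i.e. 4.63%.

%OS ≈ 4.63%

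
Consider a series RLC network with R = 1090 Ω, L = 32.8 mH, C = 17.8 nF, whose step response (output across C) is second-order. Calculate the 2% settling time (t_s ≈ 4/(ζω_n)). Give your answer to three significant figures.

t_s ≈ 0.000241 s

For a series RLC circuit (capacitor voltage as output), ω_n = 1/√(LC) = 1/√(32.8 mH · 17.8 nF) = 41400 rad/s.
ζ = (R/2)·√(C/L) = (1090/2)·√(17.8 nF/32.8 mH) = 0.401.
t_s ≈ 4/(ζω_n) = 0.000241 s.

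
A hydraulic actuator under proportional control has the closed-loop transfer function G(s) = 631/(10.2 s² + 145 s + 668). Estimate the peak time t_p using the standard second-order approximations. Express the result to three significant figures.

Dividing through by 10.2: denominator becomes s² + 14.22 s + 65.49.
So ω_n = √65.49 = 8.09 rad/s and ζ = 14.22/(2·8.09) = 0.878.
ω_d = 8.09·√(1 − 0.878²) = 3.87 rad/s. t_p = π/ω_d = 0.812 s.

t_p ≈ 0.812 s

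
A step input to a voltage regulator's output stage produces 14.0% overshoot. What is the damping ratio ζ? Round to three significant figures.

ζ = −ln(OS)/√(π² + (ln OS)²). With OS = 0.140, ln OS = −1.966 and ζ = 1.966/3.706 = 0.531.

ζ ≈ 0.531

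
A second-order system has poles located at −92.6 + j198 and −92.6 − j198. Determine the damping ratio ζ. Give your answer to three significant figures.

With σ = 92.6, ω_d = 198: ω_n = √(σ²+ω_d²) = 219 rad/s, ζ = σ/ω_n = 0.424.

ζ ≈ 0.424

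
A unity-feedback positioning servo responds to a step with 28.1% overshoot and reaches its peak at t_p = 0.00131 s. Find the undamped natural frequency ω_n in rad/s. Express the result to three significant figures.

ω_n ≈ 2590 rad/s

ζ from %OS: ζ = |ln 0.281|/√(π²+ln²0.281) = 0.375.
t_p = π/ω_d ⇒ ω_d = 2400 rad/s; then ω_n = ω_d/√(1−ζ²) = 2590 rad/s.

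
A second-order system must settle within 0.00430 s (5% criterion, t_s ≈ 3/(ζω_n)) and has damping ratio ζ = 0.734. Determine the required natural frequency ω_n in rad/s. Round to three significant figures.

Rearranging t_s ≈ 3/(ζω_n) gives ω_n = 3/(ζ·t_s) = 3/(0.734 × 0.00430) = 951 rad/s.

ω_n ≈ 951 rad/s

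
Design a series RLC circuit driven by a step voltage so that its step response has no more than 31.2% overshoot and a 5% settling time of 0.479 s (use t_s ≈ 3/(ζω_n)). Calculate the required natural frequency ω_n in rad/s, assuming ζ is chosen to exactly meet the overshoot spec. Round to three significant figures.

Inverting the overshoot relation: ζ = |ln 0.312|/√(π² + ln²0.312) = 0.348.
From t_s ≈ 3/(ζω_n): ω_n = 3/(ζ·t_s) = 3/(0.348·0.479) = 18.0 rad/s.

ω_n ≈ 18.0 rad/s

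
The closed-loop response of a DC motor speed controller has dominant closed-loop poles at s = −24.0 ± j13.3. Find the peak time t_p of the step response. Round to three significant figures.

t_p ≈ 0.236 s

t_p = π/ω_d with ω_d = 13.3 (the imaginary part), so t_p = 0.236 s.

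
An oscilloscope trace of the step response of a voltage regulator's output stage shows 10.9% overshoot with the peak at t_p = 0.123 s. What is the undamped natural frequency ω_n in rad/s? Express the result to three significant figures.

ω_n ≈ 31.3 rad/s

ζ from %OS: ζ = |ln 0.109|/√(π²+ln²0.109) = 0.576.
From t_p = π/ω_d, ω_d = π/0.123 = 25.5 rad/s, so ω_n = ω_d/√(1−ζ²) = 31.3 rad/s.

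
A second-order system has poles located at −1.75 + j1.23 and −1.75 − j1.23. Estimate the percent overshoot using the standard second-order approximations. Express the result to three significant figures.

With σ = 1.75, ω_d = 1.23: ω_n = √(σ²+ω_d²) = 2.14 rad/s, ζ = σ/ω_n = 0.818.
%OS = 100·exp(−πζ/√(1−ζ²)) = 1.15%.

%OS ≈ 1.15%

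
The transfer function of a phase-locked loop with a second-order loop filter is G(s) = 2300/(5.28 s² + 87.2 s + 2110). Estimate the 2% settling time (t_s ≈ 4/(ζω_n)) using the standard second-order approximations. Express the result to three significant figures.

Dividing through by 5.28: denominator becomes s² + 16.52 s + 399.6.
So ω_n = √399.6 = 20.0 rad/s and ζ = 16.52/(2·20.0) = 0.413.
t_s ≈ 4/(ζω_n) = 0.484 s.

t_s ≈ 0.484 s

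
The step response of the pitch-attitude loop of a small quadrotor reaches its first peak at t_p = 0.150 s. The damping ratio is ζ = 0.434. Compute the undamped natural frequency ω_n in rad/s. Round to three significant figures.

ω_n ≈ 23.2 rad/s

Peak time t_p = π/ω_d, so ω_d = π/t_p = π/0.150 = 20.9 rad/s.
ω_n = ω_d/√(1−ζ²) = 20.9/√0.812 = 23.2 rad/s.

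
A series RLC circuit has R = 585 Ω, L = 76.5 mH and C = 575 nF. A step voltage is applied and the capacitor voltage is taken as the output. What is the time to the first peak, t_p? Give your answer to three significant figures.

For a series RLC circuit (capacitor voltage as output), ω_n = 1/√(LC) = 1/√(76.5 mH · 575 nF) = 4770 rad/s.
ζ = (R/2)·√(C/L) = (585/2)·√(575 nF/76.5 mH) = 0.802.
The damped frequency ω_d = ω_n√(1−ζ²) = 2850 rad/s. t_p = π/ω_d = 0.00110 s.

t_p ≈ 0.00110 s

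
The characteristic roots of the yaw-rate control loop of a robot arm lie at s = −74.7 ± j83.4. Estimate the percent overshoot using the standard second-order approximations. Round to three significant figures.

|pole| = ω_n = √(74.7² + 83.4²) = 112 rad/s; ζ = cos θ = σ/ω_n = 0.667.
%OS = 100 e^{−πζ/√(1−ζ²)} with ζ = 0.667 gives 6.00%.

%OS ≈ 6.00%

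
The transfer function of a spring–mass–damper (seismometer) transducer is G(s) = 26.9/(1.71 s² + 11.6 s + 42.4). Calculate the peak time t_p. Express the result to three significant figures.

t_p ≈ 0.862 s

Dividing through by 1.71: denominator becomes s² + 6.784 s + 24.80.
So ω_n = √24.80 = 4.98 rad/s and ζ = 6.784/(2·4.98) = 0.681.
ω_d = ω_n√(1−ζ²) = 3.65 rad/s. t_p = π/ω_d = 0.862 s.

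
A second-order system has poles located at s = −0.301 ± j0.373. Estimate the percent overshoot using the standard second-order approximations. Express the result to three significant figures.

%OS ≈ 7.92%

|pole| = ω_n = √(0.301² + 0.373²) = 0.479 rad/s; ζ = cos θ = σ/ω_n = 0.628.
%OS = 100·exp(−πζ/√(1−ζ²)) = 7.92%.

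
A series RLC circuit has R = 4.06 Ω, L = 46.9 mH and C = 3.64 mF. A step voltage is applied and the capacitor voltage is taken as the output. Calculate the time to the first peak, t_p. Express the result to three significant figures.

t_p ≈ 0.0498 s

For a series RLC circuit (capacitor voltage as output), ω_n = 1/√(LC) = 1/√(46.9 mH · 3.64 mF) = 76.5 rad/s.
ζ = (R/2)·√(C/L) = (4.06/2)·√(3.64 mF/46.9 mH) = 0.566.
ω_d = 76.5·√(1 − 0.566²) = 63.1 rad/s. t_p = π/ω_d = 0.0498 s.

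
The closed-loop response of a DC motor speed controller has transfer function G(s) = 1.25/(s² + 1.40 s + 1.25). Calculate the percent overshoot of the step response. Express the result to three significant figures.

ω_n = √1.25 = 1.12 rad/s; ζ = 1.40/(2·1.12) = 0.626.
%OS = 100·exp(−πζ/√(1−ζ²)) = 8.03%.

%OS ≈ 8.03%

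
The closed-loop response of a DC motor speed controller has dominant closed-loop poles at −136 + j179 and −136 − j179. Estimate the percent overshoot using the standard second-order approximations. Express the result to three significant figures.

|pole| = ω_n = √(136² + 179²) = 225 rad/s; ζ = cos θ = σ/ω_n = 0.605.
Overshoot: exp(−π·0.605/√(1−0.605²)) = 0.0919, i.e. 9.19%.

%OS ≈ 9.19%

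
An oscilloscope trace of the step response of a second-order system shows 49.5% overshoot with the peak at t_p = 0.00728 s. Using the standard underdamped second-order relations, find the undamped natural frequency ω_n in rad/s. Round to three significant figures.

ω_n ≈ 442 rad/s

The overshoot fixes ζ = −ln(OS)/√(π²+ln²(OS)) = 0.218.
From t_p = π/ω_d, ω_d = π/0.00728 = 432 rad/s, so ω_n = ω_d/√(1−ζ²) = 442 rad/s.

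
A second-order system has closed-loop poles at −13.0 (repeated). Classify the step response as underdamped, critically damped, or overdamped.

critically damped

Since there is a repeated negative-real pole, the response is critically damped.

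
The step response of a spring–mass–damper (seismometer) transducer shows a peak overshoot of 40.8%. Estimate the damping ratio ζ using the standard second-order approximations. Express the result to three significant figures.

ζ ≈ 0.274

From %OS = 100·exp(−πζ/√(1−ζ²)), invert to get ζ = −ln(OS)/√(π² + ln²(OS)) with OS = 0.408.
−ln 0.408 = 0.8965, so ζ = 0.8965/√(π² + 0.8037) = 0.274.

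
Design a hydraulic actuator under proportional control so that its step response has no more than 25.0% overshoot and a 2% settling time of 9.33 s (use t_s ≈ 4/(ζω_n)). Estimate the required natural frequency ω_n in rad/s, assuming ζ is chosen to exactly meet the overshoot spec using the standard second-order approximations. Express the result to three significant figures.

ω_n ≈ 1.06 rad/s

ζ = −ln(OS)/√(π² + (ln OS)²). With OS = 0.250, ln OS = −1.386 and ζ = 1.386/3.434 = 0.404.
Then ω_n = 4/(ζ t_s) = 4/(0.404 × 9.33) = 1.06 rad/s.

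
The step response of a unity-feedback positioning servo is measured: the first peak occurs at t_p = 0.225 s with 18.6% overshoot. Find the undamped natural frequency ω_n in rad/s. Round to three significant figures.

From the overshoot, ζ = −ln(OS)/√(π²+ln²(OS)) = 0.472.
t_p = π/ω_d ⇒ ω_d = 14.0 rad/s; then ω_n = ω_d/√(1−ζ²) = 15.8 rad/s.

ω_n ≈ 15.8 rad/s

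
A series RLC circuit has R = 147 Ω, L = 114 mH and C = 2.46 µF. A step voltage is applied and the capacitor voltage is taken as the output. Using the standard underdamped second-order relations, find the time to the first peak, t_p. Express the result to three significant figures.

For a series RLC circuit (capacitor voltage as output), ω_n = 1/√(LC) = 1/√(114 mH · 2.46 µF) = 1890 rad/s.
ζ = (R/2)·√(C/L) = (147/2)·√(2.46 µF/114 mH) = 0.341.
ω_d = ω_n√(1−ζ²) = 1770 rad/s. t_p = π/ω_d = 0.00177 s.

t_p ≈ 0.00177 s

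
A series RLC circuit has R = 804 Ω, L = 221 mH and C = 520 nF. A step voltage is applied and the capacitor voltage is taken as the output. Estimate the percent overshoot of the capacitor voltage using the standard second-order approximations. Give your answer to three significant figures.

For a series RLC circuit (capacitor voltage as output), ω_n = 1/√(LC) = 1/√(221 mH · 520 nF) = 2950 rad/s.
ζ = (R/2)·√(C/L) = (804/2)·√(520 nF/221 mH) = 0.617.
%OS = 100 e^{−πζ/√(1−ζ²)} with ζ = 0.617 gives 8.54%.

%OS ≈ 8.54%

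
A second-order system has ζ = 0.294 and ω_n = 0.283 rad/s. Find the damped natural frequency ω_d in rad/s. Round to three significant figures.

ω_d ≈ 0.270 rad/s

ω_d = ω_n√(1−ζ²) = 0.283·√0.914 = 0.270 rad/s.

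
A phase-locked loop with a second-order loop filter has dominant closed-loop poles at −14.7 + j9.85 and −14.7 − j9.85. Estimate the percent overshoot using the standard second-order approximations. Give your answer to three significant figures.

|pole| = ω_n = √(14.7² + 9.85²) = 17.7 rad/s; ζ = cos θ = σ/ω_n = 0.831.
%OS = 100 e^{−πζ/√(1−ζ²)} with ζ = 0.831 gives 0.920%.

%OS ≈ 0.920%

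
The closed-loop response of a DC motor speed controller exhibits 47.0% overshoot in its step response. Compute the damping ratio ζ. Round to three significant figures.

Inverting the overshoot relation: ζ = |ln 0.470|/√(π² + ln²0.470) = 0.234.

ζ ≈ 0.234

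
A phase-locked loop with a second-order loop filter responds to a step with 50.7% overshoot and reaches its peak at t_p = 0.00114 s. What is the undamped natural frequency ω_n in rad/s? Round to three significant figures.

From the overshoot, ζ = −ln(OS)/√(π²+ln²(OS)) = 0.211.
From t_p = π/ω_d, ω_d = π/0.00114 = 2760 rad/s, so ω_n = ω_d/√(1−ζ²) = 2820 rad/s.

ω_n ≈ 2820 rad/s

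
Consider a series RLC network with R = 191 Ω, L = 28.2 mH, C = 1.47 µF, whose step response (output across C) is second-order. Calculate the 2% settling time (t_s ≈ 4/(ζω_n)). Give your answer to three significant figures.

For a series RLC circuit (capacitor voltage as output), ω_n = 1/√(LC) = 1/√(28.2 mH · 1.47 µF) = 4910 rad/s.
ζ = (R/2)·√(C/L) = (191/2)·√(1.47 µF/28.2 mH) = 0.690.
t_s ≈ 4/(ζω_n) = 0.00118 s.

t_s ≈ 0.00118 s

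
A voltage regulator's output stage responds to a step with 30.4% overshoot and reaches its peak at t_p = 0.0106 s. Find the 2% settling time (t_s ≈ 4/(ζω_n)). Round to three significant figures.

The overshoot fixes ζ = −ln(OS)/√(π²+ln²(OS)) = 0.354.
t_p = π/ω_d ⇒ ω_d = 296 rad/s; then ω_n = ω_d/√(1−ζ²) = 317 rad/s.
t_s ≈ 4/(ζω_n) = 4/(0.354·317) = 0.0356 s.

t_s ≈ 0.0356 s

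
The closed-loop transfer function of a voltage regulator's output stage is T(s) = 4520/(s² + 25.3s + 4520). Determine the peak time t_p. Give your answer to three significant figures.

t_p ≈ 0.0476 s

Comparing the denominator to s² + 2ζω_n s + ω_n²: ω_n = √4520 = 67.2 rad/s, and 2ζω_n = 25.3 so ζ = 25.3/(2·67.2) = 0.188.
ω_d = 67.2·√(1 − 0.188²) = 66.0 rad/s. Then t_p = π/ω_d = 0.0476 s.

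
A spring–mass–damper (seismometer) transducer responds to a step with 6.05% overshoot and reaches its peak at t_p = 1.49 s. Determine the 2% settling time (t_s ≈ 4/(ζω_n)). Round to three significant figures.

t_s ≈ 2.12 s

From the overshoot, ζ = −ln(OS)/√(π²+ln²(OS)) = 0.666.
t_p = π/ω_d ⇒ ω_d = 2.11 rad/s; then ω_n = ω_d/√(1−ζ²) = 2.83 rad/s.
t_s ≈ 4/(ζω_n) = 4/(0.666·2.83) = 2.12 s.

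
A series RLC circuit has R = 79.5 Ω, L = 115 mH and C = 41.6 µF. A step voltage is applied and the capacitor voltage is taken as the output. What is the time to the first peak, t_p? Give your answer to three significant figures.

t_p ≈ 0.0105 s

For a series RLC circuit (capacitor voltage as output), ω_n = 1/√(LC) = 1/√(115 mH · 41.6 µF) = 457 rad/s.
ζ = (R/2)·√(C/L) = (79.5/2)·√(41.6 µF/115 mH) = 0.756.
ω_d = 457·√(1 − 0.756²) = 299 rad/s. t_p = π/ω_d = 0.0105 s.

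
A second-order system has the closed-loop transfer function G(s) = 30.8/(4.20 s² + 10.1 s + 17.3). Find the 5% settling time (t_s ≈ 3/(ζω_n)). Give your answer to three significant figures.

t_s ≈ 2.50 s

Dividing through by 4.20: denominator becomes s² + 2.405 s + 4.119.
So ω_n = √4.119 = 2.03 rad/s and ζ = 2.405/(2·2.03) = 0.592.
t_s ≈ 3/(ζω_n) = 2.50 s.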